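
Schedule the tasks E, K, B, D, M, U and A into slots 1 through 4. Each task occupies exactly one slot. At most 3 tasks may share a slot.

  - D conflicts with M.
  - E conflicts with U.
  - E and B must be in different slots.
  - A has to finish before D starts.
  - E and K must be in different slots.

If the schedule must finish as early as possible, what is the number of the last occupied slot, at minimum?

slot 3

The precedence chain requires at least 2 distinct slots.
With at most 3 per slot and 7 tasks, at least 3 slots are needed.
3 works (last occupied slot: 3): for example U in 3; B in 2; M in 1; K in 2; D in 2; A in 1; E in 1.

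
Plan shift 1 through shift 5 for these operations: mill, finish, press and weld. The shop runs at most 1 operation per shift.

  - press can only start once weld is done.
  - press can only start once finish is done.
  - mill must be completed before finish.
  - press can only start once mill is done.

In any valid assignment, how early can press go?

shift 4

Precedence pushes press to at least shift 3.
press at shift 4 is achievable: mill=shift 1, press=shift 4, finish=shift 2, weld=shift 3.
Nothing earlier works — the capacity limit rule out every shift before shift 4.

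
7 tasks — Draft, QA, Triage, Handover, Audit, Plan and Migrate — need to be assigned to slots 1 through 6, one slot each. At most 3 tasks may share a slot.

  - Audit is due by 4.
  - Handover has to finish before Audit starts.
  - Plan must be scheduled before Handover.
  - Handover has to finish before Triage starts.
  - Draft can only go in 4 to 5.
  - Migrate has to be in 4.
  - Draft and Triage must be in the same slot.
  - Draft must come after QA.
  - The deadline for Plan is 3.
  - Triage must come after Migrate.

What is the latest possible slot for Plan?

Plan's own window allows nothing later than 3; downstream work caps Plan at 2.
Plan at 2 is achievable: Handover in 3, Plan in 2, Migrate in 4, Triage in 5, Audit in 4, QA in 1, Draft in 5.

2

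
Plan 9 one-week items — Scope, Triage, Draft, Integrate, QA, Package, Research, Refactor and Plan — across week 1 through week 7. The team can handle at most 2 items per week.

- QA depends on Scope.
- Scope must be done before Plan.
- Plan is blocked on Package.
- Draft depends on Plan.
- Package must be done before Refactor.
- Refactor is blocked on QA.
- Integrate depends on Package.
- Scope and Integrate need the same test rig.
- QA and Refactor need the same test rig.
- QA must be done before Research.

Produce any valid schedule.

Plan -> week 2; QA -> week 2; Draft -> week 3; Research -> week 4; Package -> week 1; Triage -> week 5; Refactor -> week 3; Scope -> week 1; Integrate -> week 4

Checking: Scope(week 1) before QA(week 2); Scope(week 1) before Plan(week 2); Package(week 1) before Integrate(week 4); Plan(week 2) before Draft(week 3); Package(week 1) before Plan(week 2); Package(week 1) before Refactor(week 3); QA(week 2) before Research(week 4); QA(week 2) before Refactor(week 3); Scope(week 1) != Integrate(week 4); QA(week 2) != Refactor(week 3); max 2 per week (cap 2).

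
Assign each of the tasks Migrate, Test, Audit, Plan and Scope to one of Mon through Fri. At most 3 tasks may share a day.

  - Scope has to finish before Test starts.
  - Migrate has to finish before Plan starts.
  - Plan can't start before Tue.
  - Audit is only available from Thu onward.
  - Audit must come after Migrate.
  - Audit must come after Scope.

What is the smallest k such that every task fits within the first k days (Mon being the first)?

The precedence chain requires at least 2 distinct days.
With at most 3 per day and 5 tasks, at least 2 days are needed.
Audit can't be placed before Thu — that is day 4 counting from Mon — so the schedule must run through at least 4 days.
4 works (last occupied day: Thu): for example Test in Tue; Plan in Tue; Migrate in Mon; Audit in Thu; Scope in Mon.

4 days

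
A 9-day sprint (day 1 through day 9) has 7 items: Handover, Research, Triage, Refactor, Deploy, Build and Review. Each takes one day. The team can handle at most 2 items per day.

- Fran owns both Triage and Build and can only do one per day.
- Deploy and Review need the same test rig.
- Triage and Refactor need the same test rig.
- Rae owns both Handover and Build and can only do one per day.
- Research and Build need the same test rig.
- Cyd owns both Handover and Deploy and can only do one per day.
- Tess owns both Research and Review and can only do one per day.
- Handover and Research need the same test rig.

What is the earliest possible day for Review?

day 1

Review at day 1 is achievable: Research=day 2; Deploy=day 3; Build=day 4; Review=day 1; Triage=day 2; Handover=day 1; Refactor=day 3.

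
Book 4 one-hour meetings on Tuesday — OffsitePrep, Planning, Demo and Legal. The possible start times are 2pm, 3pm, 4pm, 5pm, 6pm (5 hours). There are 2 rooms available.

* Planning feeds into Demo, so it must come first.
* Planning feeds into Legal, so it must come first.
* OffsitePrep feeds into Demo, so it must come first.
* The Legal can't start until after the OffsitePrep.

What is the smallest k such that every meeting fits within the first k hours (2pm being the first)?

2 hours

The precedence chain requires at least 2 distinct hours.
With at most 2 per hour and 4 meetings, at least 2 hours are needed.
2 works (last occupied hour: 3pm): for example Planning in 2pm, Demo in 3pm, Legal in 3pm, OffsitePrep in 2pm.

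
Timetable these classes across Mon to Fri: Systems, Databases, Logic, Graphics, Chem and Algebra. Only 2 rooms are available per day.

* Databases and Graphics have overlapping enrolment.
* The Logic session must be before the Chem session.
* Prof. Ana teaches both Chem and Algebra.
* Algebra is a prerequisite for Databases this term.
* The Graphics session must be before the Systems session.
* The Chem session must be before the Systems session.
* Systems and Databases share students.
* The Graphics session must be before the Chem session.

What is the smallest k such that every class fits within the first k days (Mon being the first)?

The precedence chain requires at least 3 distinct days.
With at most 2 per day and 6 classes, at least 3 days are needed.
Could 3 days be enough, i.e. nothing placed later than Wed? No: Systems must come after Chem (at Mon or later) → {Tue, Wed}; Chem must come before Systems (at Wed or earlier) → {Mon, Tue}; Chem must come after Logic (at Mon or later) → {Tue}; Logic must come before Chem (at Tue or earlier) → {Mon}; Graphics must come before Systems (at Wed or earlier) → {Mon, Tue}; Databases must come after Algebra (at Mon or later) → {Tue, Wed}; Algebra must come before Databases (at Wed or earlier) → {Mon, Tue}; Graphics must come before Chem (at Tue or earlier) → {Mon}; Algebra can't share with Chem (Tue) → {Mon}; that puts Logic, Graphics and Algebra all in Mon — more than 2 per day.
So 3 days is not enough.
4 works (last occupied day: Thu): for example Systems in Wed, Algebra in Wed, Graphics in Mon, Logic in Mon, Chem in Tue, Databases in Thu.

4 days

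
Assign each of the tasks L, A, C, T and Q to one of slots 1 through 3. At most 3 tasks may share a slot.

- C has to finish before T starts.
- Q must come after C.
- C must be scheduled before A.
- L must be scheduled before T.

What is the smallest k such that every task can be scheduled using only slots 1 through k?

The precedence chain requires at least 2 distinct slots.
With at most 3 per slot and 5 tasks, at least 2 slots are needed.
2 works (last occupied slot: 2): for example L=1; Q=2; A=2; C=1; T=2.

2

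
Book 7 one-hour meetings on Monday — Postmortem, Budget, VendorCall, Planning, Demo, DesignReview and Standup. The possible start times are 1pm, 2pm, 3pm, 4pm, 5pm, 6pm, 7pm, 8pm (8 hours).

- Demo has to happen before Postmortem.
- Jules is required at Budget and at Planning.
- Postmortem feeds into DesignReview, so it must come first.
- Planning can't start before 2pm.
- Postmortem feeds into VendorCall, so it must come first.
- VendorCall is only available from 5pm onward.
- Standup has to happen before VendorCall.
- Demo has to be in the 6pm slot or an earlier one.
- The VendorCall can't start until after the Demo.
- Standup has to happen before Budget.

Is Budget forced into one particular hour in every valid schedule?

Budget can be 2pm (e.g. Planning=3pm; Postmortem=2pm; Standup=1pm; Demo=1pm; DesignReview=3pm; Budget=2pm; VendorCall=5pm) or 3pm (e.g. VendorCall -> 5pm, DesignReview -> 3pm, Demo -> 1pm, Standup -> 1pm, Planning -> 2pm, Budget -> 3pm, Postmortem -> 2pm).

No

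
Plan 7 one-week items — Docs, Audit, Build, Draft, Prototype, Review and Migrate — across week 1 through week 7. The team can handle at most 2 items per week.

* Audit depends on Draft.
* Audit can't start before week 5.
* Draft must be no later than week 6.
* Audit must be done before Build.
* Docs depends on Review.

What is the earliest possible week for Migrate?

week 1

Migrate at week 1 is achievable: Draft -> week 1; Review -> week 2; Prototype -> week 2; Audit -> week 5; Build -> week 6; Migrate -> week 1; Docs -> week 3.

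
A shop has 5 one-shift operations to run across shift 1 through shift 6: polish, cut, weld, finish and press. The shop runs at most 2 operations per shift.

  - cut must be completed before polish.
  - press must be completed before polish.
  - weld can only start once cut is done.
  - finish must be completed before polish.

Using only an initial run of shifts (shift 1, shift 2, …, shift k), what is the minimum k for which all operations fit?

3 shifts

The precedence chain requires at least 2 distinct shifts.
With at most 2 per shift and 5 operations, at least 3 shifts are needed.
3 works (last occupied shift: shift 3): for example press in shift 2; weld in shift 2; polish in shift 3; finish in shift 1; cut in shift 1.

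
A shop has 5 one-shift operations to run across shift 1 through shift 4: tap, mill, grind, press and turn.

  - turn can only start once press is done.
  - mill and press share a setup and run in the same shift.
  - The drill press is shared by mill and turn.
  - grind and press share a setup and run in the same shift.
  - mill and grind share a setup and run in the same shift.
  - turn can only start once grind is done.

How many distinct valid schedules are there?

Splitting on tap: it can be shift 1 (6), shift 2 (6), shift 3 (6), shift 4 (6). Listing each branch's schedules as (mill, grind, press, turn) by shift number:
tap=shift 1: (1,1,1,2) (1,1,1,3) (1,1,1,4) (2,2,2,3) (2,2,2,4) (3,3,3,4) — 6.
tap=shift 2: (1,1,1,2) (1,1,1,3) (1,1,1,4) (2,2,2,3) (2,2,2,4) (3,3,3,4) — 6.
tap=shift 3: (1,1,1,2) (1,1,1,3) (1,1,1,4) (2,2,2,3) (2,2,2,4) (3,3,3,4) — 6.
tap=shift 4: (1,1,1,2) (1,1,1,3) (1,1,1,4) (2,2,2,3) (2,2,2,4) (3,3,3,4) — 6.
Summing: 6 + 6 + 6 + 6 = 24.

24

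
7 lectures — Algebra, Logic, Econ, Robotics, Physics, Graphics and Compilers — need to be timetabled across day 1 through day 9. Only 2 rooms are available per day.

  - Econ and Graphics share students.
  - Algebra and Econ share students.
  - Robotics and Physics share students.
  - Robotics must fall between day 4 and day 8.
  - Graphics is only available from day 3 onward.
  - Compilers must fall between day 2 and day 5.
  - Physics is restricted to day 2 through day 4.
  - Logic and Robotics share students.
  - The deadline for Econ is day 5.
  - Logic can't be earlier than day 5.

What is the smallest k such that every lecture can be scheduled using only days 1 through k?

With at most 2 per day and 7 lectures, at least 4 days are needed.
Logic can't be placed before day 5, so the schedule must run through at least day 5.
5 works (last occupied day: day 5): for example Physics=day 2; Compilers=day 2; Econ=day 4; Logic=day 5; Algebra=day 1; Robotics=day 4; Graphics=day 3.

5 days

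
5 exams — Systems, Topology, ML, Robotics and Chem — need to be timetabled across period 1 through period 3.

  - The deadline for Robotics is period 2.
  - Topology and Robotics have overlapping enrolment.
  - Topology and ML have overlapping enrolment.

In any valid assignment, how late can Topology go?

Topology at period 3 is achievable: ML -> period 1; Systems -> period 1; Topology -> period 3; Robotics -> period 1; Chem -> period 1.

period 3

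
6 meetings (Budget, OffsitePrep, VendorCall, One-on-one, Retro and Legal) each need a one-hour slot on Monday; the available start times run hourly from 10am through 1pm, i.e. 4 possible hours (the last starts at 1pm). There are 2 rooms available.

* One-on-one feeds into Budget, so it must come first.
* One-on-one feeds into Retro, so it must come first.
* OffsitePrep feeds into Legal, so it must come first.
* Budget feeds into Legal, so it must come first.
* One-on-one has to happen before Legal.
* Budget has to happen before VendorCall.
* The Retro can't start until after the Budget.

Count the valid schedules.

Splitting on OffsitePrep: it can be 10am (6), 11am (6), 12pm (2). Listing each branch's schedules as (Budget, VendorCall, One-on-one, Retro, Legal):
OffsitePrep=10am: (11am,12pm,10am,12pm,1pm) (11am,12pm,10am,1pm,12pm) (11am,12pm,10am,1pm,1pm) (11am,1pm,10am,12pm,12pm) (11am,1pm,10am,12pm,1pm) (11am,1pm,10am,1pm,12pm) — 6.
OffsitePrep=11am: (11am,12pm,10am,12pm,1pm) (11am,12pm,10am,1pm,12pm) (11am,12pm,10am,1pm,1pm) (11am,1pm,10am,12pm,12pm) (11am,1pm,10am,12pm,1pm) (11am,1pm,10am,1pm,12pm) — 6.
OffsitePrep=12pm: (11am,12pm,10am,1pm,1pm) (11am,1pm,10am,12pm,1pm) — 2.
Summing: 6 + 6 + 2 = 14.

14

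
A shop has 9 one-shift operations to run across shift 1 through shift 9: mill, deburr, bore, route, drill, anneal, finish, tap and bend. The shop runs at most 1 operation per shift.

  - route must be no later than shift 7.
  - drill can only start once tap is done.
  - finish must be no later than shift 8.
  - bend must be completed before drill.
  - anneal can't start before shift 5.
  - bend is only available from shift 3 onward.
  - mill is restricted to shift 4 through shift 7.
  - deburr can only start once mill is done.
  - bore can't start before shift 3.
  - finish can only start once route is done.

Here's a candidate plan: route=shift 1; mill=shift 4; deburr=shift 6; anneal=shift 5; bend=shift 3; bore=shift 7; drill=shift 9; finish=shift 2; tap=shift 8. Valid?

Yes

deburr can only start once mill is done — holds.
drill can only start once tap is done — holds.
anneal can't start before shift 5 — holds.
bore can't start before shift 3 — holds.
bend must be completed before drill — holds.
bend is only available from shift 3 onward — holds.
finish can only start once route is done — holds.
finish must be no later than shift 8 — holds.
The shop runs at most 1 operation per shift — holds.
mill is restricted to shift 4 through shift 7 — holds.
route must be no later than shift 7 — holds.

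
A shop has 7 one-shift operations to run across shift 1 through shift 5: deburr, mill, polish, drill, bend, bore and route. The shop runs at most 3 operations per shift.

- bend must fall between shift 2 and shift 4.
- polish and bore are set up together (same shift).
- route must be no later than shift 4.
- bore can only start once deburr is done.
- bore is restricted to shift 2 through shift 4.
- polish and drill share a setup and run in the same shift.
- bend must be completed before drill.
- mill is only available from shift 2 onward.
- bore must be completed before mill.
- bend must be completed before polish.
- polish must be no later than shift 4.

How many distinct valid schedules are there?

Splitting on deburr: it can be shift 1 (12), shift 2 (12), shift 3 (6). Listing each branch's schedules as (mill, polish, drill, bend, bore, route) by shift number:
deburr=shift 1: (4,3,3,2,3,1) (4,3,3,2,3,2) (4,3,3,2,3,4) (5,3,3,2,3,1) (5,3,3,2,3,2) (5,3,3,2,3,4) (5,4,4,2,4,1) (5,4,4,2,4,2) (5,4,4,2,4,3) (5,4,4,3,4,1) (5,4,4,3,4,2) (5,4,4,3,4,3) — 12.
deburr=shift 2: (4,3,3,2,3,1) (4,3,3,2,3,2) (4,3,3,2,3,4) (5,3,3,2,3,1) (5,3,3,2,3,2) (5,3,3,2,3,4) (5,4,4,2,4,1) (5,4,4,2,4,2) (5,4,4,2,4,3) (5,4,4,3,4,1) (5,4,4,3,4,2) (5,4,4,3,4,3) — 12.
deburr=shift 3: (5,4,4,2,4,1) (5,4,4,2,4,2) (5,4,4,2,4,3) (5,4,4,3,4,1) (5,4,4,3,4,2) (5,4,4,3,4,3) — 6.
Summing: 12 + 12 + 6 = 30.

30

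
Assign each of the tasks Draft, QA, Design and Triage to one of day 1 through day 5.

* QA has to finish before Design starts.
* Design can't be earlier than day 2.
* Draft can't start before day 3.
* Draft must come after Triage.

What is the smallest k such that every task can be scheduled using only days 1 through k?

The precedence chain requires at least 2 distinct days.
Draft can't be placed before day 3, so the schedule must run through at least day 3.
3 works (last occupied day: day 3): for example Design -> day 2, Draft -> day 3, QA -> day 1, Triage -> day 1.

3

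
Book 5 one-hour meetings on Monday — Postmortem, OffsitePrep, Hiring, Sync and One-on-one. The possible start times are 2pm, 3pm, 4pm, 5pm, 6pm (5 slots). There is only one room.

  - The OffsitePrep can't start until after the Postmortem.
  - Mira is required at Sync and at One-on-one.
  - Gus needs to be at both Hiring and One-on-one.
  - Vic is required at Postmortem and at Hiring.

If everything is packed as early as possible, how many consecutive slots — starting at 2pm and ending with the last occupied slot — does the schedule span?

The precedence chain requires at least 2 distinct slots.
With at most 1 per slot and 5 meetings, at least 5 slots are needed.
5 works (last occupied slot: 6pm): for example Postmortem -> 2pm, One-on-one -> 6pm, OffsitePrep -> 3pm, Sync -> 5pm, Hiring -> 4pm.

5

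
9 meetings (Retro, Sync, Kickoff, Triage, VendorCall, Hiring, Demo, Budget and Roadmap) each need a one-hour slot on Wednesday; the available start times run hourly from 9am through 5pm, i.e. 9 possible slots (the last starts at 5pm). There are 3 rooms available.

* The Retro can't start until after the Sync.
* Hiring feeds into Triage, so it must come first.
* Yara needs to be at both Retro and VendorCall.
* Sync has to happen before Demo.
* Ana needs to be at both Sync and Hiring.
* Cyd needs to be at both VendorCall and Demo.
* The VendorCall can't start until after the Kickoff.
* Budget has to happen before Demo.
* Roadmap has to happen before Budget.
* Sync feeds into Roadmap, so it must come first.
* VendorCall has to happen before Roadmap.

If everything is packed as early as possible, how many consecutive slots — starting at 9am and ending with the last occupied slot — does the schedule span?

5 slots

The precedence chain requires at least 5 distinct slots.
With at most 3 per slot and 9 meetings, at least 3 slots are needed.
5 works (last occupied slot: 1pm): for example Sync=9am, Demo=1pm, Hiring=10am, Budget=12pm, Triage=11am, VendorCall=10am, Retro=11am, Kickoff=9am, Roadmap=11am.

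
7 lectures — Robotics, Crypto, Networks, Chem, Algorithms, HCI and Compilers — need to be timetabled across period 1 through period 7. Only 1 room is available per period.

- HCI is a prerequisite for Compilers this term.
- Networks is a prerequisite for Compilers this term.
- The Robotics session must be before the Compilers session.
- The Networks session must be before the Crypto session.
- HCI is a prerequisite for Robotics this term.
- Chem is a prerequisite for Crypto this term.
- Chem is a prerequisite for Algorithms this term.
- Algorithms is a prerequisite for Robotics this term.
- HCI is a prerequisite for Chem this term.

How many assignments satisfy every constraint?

17

Splitting on Robotics: it can be period 4 (2), period 5 (8), period 6 (7). Listing each branch's schedules as (Crypto, Networks, Chem, Algorithms, HCI, Compilers) by period number:
Robotics=period 4: (6,5,2,3,1,7) (7,5,2,3,1,6) — 2.
Robotics=period 5: (6,1,3,4,2,7) (6,2,3,4,1,7) (6,3,2,4,1,7) (6,4,2,3,1,7) (7,1,3,4,2,6) (7,2,3,4,1,6) (7,3,2,4,1,6) (7,4,2,3,1,6) — 8.
Robotics=period 6: (4,1,3,5,2,7) (4,2,3,5,1,7) (4,3,2,5,1,7) (5,1,3,4,2,7) (5,2,3,4,1,7) (5,3,2,4,1,7) (5,4,2,3,1,7) — 7.
Summing: 2 + 8 + 7 = 17.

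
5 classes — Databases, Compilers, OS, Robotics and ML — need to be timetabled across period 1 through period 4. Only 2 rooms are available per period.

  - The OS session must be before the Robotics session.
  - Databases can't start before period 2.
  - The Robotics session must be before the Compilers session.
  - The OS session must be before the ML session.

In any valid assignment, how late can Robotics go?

Precedence pushes Robotics to at least period 2; downstream work caps Robotics at period 3.
Robotics at period 3 is achievable: Compilers in period 4, ML in period 2, Robotics in period 3, OS in period 1, Databases in period 2.

period 3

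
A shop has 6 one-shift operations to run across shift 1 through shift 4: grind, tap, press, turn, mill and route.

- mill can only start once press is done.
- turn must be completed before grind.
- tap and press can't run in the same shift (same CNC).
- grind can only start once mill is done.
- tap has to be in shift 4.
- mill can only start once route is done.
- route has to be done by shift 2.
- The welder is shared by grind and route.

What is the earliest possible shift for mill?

Precedence pushes mill to at least shift 2; downstream work caps mill at shift 3.
mill at shift 2 is achievable: mill in shift 2; route in shift 1; press in shift 1; grind in shift 3; tap in shift 4; turn in shift 1.

shift 2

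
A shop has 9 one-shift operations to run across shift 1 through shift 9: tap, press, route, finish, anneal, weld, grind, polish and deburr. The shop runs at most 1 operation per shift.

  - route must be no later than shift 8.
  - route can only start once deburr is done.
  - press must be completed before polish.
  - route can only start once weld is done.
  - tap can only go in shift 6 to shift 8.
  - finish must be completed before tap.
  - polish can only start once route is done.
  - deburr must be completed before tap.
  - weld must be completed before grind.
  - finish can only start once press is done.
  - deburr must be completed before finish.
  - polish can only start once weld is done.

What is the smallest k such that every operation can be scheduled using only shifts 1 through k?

9

The precedence chain requires at least 3 distinct shifts.
With at most 1 per shift and 9 operations, at least 9 shifts are needed.
tap can't be placed before shift 6, so the schedule must run through at least shift 6.
9 works (last occupied shift: shift 9): for example grind -> shift 8, route -> shift 3, weld -> shift 1, finish -> shift 5, deburr -> shift 2, polish -> shift 7, press -> shift 4, anneal -> shift 9, tap -> shift 6.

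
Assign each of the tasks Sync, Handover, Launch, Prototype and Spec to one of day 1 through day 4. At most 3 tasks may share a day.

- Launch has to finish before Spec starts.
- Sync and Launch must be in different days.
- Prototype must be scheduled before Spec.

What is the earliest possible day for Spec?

Precedence pushes Spec to at least day 2.
Spec at day 2 is achievable: Prototype in day 1, Sync in day 2, Launch in day 1, Spec in day 2, Handover in day 1.

day 2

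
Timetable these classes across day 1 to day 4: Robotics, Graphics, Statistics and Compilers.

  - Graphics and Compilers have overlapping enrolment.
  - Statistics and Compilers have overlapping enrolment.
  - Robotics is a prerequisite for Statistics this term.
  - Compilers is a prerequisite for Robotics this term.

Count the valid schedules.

12

Splitting on Robotics: it can be day 2 (6), day 3 (6). Listing each branch's schedules as (Graphics, Statistics, Compilers) by day number:
Robotics=day 2: (2,3,1) (2,4,1) (3,3,1) (3,4,1) (4,3,1) (4,4,1) — 6.
Robotics=day 3: (1,4,2) (2,4,1) (3,4,1) (3,4,2) (4,4,1) (4,4,2) — 6.
Summing: 6 + 6 = 12.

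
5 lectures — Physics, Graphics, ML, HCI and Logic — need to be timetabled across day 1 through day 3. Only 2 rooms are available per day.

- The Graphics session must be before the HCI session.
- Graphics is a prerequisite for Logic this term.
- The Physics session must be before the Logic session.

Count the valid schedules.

Splitting on Physics: it can be day 1 (8), day 2 (5). Listing each branch's schedules as (Graphics, ML, HCI, Logic) by day number:
Physics=day 1: (1,2,2,3) (1,2,3,2) (1,2,3,3) (1,3,2,2) (1,3,2,3) (1,3,3,2) (2,1,3,3) (2,2,3,3) — 8.
Physics=day 2: (1,1,2,3) (1,1,3,3) (1,2,3,3) (1,3,2,3) (2,1,3,3) — 5.
Summing: 8 + 5 = 13.

13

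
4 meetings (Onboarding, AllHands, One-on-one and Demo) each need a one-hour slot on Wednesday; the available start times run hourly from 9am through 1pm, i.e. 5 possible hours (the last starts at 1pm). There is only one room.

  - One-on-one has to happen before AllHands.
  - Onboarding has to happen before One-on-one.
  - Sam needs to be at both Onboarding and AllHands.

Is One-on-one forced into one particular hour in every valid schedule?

One-on-one can be 10am (e.g. Onboarding -> 9am; AllHands -> 11am; Demo -> 12pm; One-on-one -> 10am) or 11am (e.g. Onboarding=9am; Demo=10am; One-on-one=11am; AllHands=12pm).

No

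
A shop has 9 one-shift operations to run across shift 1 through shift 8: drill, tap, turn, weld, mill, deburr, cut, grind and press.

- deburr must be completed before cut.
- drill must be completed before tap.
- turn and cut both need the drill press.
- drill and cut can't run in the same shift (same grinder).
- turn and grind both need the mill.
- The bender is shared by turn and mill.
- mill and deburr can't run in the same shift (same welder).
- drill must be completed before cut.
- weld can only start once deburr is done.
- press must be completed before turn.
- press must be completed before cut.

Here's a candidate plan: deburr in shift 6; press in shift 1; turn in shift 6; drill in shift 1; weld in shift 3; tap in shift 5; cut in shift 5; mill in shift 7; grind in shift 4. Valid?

drill must be completed before cut — holds.
deburr must be completed before cut — violated.
weld can only start once deburr is done — violated.
The bender is shared by turn and mill — holds.
drill must be completed before tap — holds.
drill and cut can't run in the same shift (same grinder) — holds.
press must be completed before cut — holds.
turn and grind both need the mill — holds.
mill and deburr can't run in the same shift (same welder) — holds.
press must be completed before turn — holds.
turn and cut both need the drill press — holds.

No — it violates: weld can only start once deburr is done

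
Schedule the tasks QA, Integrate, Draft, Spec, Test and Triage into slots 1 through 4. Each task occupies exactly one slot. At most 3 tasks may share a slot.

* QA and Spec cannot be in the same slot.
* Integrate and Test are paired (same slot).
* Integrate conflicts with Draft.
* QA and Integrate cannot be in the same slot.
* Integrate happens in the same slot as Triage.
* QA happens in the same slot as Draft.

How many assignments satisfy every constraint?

24

Splitting on QA: it can be 1 (6), 2 (6), 3 (6), 4 (6). Listing each branch's schedules as (Integrate, Draft, Spec, Test, Triage):
QA=1: (2,1,3,2,2) (2,1,4,2,2) (3,1,2,3,3) (3,1,4,3,3) (4,1,2,4,4) (4,1,3,4,4) — 6.
QA=2: (1,2,3,1,1) (1,2,4,1,1) (3,2,1,3,3) (3,2,4,3,3) (4,2,1,4,4) (4,2,3,4,4) — 6.
QA=3: (1,3,2,1,1) (1,3,4,1,1) (2,3,1,2,2) (2,3,4,2,2) (4,3,1,4,4) (4,3,2,4,4) — 6.
QA=4: (1,4,2,1,1) (1,4,3,1,1) (2,4,1,2,2) (2,4,3,2,2) (3,4,1,3,3) (3,4,2,3,3) — 6.
Summing: 6 + 6 + 6 + 6 = 24.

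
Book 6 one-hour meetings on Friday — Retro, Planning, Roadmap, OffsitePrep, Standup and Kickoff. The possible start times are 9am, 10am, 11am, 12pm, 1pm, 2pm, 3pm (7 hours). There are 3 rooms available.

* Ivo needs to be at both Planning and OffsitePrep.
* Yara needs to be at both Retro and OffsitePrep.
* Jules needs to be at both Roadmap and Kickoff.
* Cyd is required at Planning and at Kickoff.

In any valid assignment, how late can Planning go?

3pm

Planning at 3pm is achievable: Retro in 9am, Roadmap in 9am, Kickoff in 10am, OffsitePrep in 10am, Planning in 3pm, Standup in 9am.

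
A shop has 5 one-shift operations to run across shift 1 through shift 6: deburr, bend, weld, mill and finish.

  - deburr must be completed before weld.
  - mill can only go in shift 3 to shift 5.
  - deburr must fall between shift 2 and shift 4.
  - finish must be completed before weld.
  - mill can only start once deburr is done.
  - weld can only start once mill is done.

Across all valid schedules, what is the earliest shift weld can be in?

Precedence pushes weld to at least shift 4.
weld at shift 4 is achievable: finish=shift 1, deburr=shift 2, weld=shift 4, bend=shift 1, mill=shift 3.

shift 4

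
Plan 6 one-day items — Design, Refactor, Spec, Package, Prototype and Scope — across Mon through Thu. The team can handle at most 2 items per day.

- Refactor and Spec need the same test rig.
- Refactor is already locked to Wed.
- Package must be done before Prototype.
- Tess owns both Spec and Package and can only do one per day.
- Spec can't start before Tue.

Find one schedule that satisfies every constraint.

Design=Mon; Package=Mon; Refactor=Wed; Scope=Wed; Spec=Tue; Prototype=Tue

Checking: Package(Mon) before Prototype(Tue); Refactor(Wed) != Spec(Tue); Spec(Tue) != Package(Mon); Refactor=Wed in [Wed,Wed]; Spec=Tue in [Tue,Thu]; max 2 per day (cap 2).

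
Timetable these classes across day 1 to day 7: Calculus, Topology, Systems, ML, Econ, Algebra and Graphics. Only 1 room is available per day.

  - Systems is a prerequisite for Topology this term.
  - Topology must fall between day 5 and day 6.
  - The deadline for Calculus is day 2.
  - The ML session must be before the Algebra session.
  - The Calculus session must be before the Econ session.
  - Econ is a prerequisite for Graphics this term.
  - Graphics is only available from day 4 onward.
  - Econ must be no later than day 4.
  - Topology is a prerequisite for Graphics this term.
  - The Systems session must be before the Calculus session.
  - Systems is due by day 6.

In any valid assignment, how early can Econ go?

Precedence pushes Econ to at least day 3; Econ's own window allows nothing later than day 4.
Econ at day 3 is achievable: Graphics in day 6; ML in day 4; Topology in day 5; Calculus in day 2; Systems in day 1; Algebra in day 7; Econ in day 3.

day 3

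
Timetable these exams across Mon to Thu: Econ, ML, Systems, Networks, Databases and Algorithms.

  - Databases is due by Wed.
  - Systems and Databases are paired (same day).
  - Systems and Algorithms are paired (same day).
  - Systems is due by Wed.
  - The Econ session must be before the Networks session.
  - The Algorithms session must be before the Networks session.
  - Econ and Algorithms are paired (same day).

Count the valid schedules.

Splitting on Econ: it can be Mon (12), Tue (8), Wed (4). Listing each branch's schedules as (ML, Systems, Networks, Databases, Algorithms):
Econ=Mon: (Mon,Mon,Tue,Mon,Mon) (Mon,Mon,Wed,Mon,Mon) (Mon,Mon,Thu,Mon,Mon) (Tue,Mon,Tue,Mon,Mon) (Tue,Mon,Wed,Mon,Mon) (Tue,Mon,Thu,Mon,Mon) (Wed,Mon,Tue,Mon,Mon) (Wed,Mon,Wed,Mon,Mon) (Wed,Mon,Thu,Mon,Mon) (Thu,Mon,Tue,Mon,Mon) (Thu,Mon,Wed,Mon,Mon) (Thu,Mon,Thu,Mon,Mon) — 12.
Econ=Tue: (Mon,Tue,Wed,Tue,Tue) (Mon,Tue,Thu,Tue,Tue) (Tue,Tue,Wed,Tue,Tue) (Tue,Tue,Thu,Tue,Tue) (Wed,Tue,Wed,Tue,Tue) (Wed,Tue,Thu,Tue,Tue) (Thu,Tue,Wed,Tue,Tue) (Thu,Tue,Thu,Tue,Tue) — 8.
Econ=Wed: (Mon,Wed,Thu,Wed,Wed) (Tue,Wed,Thu,Wed,Wed) (Wed,Wed,Thu,Wed,Wed) (Thu,Wed,Thu,Wed,Wed) — 4.
Summing: 12 + 8 + 4 = 24.

24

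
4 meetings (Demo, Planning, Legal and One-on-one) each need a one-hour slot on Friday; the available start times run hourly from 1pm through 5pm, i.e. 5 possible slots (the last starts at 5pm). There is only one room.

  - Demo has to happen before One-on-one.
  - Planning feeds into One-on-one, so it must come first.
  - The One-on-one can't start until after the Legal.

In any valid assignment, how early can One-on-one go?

4pm

Precedence pushes One-on-one to at least 2pm.
One-on-one at 4pm is achievable: Demo -> 1pm, One-on-one -> 4pm, Planning -> 2pm, Legal -> 3pm.
Nothing earlier works — the capacity limit rule out every slot before 4pm.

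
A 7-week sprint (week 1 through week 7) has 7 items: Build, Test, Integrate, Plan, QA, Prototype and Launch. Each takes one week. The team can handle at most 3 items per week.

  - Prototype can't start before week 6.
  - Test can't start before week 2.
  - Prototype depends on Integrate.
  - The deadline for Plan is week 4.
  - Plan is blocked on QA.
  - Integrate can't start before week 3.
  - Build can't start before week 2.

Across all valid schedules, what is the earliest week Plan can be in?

Precedence pushes Plan to at least week 2; Plan's own window allows nothing later than week 4.
Plan at week 2 is achievable: Prototype=week 6, Integrate=week 3, Launch=week 1, Build=week 2, QA=week 1, Plan=week 2, Test=week 2.

week 2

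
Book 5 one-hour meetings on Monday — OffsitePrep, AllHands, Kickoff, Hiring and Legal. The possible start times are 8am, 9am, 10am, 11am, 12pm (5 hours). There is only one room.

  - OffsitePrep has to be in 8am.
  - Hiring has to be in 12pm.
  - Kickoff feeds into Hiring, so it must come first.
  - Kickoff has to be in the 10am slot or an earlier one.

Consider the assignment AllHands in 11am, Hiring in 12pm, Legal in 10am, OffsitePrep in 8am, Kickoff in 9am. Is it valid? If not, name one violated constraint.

Yes

OffsitePrep has to be in 8am — holds.
Kickoff feeds into Hiring, so it must come first — holds.
Hiring has to be in 12pm — holds.
Kickoff has to be in the 10am slot or an earlier one — holds.
There is only one room — holds.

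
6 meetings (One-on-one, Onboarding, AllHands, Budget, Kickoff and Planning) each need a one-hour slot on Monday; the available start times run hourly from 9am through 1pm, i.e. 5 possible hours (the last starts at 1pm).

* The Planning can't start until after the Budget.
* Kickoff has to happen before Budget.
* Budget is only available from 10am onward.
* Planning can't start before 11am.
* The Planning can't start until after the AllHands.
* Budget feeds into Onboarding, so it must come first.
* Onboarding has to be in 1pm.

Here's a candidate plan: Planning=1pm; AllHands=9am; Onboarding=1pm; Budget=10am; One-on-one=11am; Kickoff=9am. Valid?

The Planning can't start until after the AllHands — holds.
Planning can't start before 11am — holds.
Kickoff has to happen before Budget — holds.
The Planning can't start until after the Budget — holds.
Onboarding has to be in 1pm — holds.
Budget is only available from 10am onward — holds.
Budget feeds into Onboarding, so it must come first — holds.

Yes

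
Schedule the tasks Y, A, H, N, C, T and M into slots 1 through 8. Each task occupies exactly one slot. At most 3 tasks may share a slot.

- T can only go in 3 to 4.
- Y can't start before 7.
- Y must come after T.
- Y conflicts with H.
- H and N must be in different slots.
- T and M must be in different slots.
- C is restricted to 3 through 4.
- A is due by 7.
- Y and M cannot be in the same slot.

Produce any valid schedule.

A in 1, C in 3, T in 3, Y in 7, H in 1, M in 1, N in 2

Checking: T(3) before Y(7); Y(7) != M(1); H(1) != N(2); Y(7) != H(1); T(3) != M(1); Y=7 in [7,8]; T=3 in [3,4]; C=3 in [3,4]; A=1 in [1,7]; max 3 per slot (cap 3).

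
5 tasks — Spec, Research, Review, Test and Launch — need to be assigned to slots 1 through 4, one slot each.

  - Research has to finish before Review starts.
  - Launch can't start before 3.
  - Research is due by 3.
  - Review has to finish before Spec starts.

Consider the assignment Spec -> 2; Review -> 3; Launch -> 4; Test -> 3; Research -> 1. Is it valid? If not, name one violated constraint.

Research is due by 3 — holds.
Review has to finish before Spec starts — violated.
Launch can't start before 3 — holds.
Research has to finish before Review starts — holds.

Invalid. Review has to finish before Spec starts.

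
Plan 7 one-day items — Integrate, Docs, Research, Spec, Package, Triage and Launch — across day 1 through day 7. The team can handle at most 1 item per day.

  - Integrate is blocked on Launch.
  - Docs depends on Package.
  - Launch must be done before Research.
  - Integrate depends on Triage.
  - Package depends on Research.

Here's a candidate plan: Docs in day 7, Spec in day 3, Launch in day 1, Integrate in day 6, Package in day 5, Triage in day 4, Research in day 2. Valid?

Valid

Integrate depends on Triage — holds.
Integrate is blocked on Launch — holds.
Package depends on Research — holds.
Docs depends on Package — holds.
Launch must be done before Research — holds.
The team can handle at most 1 item per day — holds.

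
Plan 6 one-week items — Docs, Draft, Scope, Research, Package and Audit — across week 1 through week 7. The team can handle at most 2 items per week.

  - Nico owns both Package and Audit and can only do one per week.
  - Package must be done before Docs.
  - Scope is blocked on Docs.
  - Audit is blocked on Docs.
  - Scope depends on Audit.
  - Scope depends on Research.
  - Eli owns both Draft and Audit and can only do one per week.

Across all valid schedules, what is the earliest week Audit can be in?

week 3

Precedence pushes Audit to at least week 3; downstream work caps Audit at week 6.
Audit at week 3 is achievable: Research=week 1, Draft=week 2, Scope=week 4, Package=week 1, Audit=week 3, Docs=week 2.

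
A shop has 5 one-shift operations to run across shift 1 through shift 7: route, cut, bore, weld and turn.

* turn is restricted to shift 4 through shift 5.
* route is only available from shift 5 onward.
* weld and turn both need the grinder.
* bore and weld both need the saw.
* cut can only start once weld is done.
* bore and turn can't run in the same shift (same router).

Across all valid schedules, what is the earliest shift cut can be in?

Precedence pushes cut to at least shift 2.
cut at shift 2 is achievable: bore -> shift 2, turn -> shift 4, route -> shift 5, cut -> shift 2, weld -> shift 1.

shift 2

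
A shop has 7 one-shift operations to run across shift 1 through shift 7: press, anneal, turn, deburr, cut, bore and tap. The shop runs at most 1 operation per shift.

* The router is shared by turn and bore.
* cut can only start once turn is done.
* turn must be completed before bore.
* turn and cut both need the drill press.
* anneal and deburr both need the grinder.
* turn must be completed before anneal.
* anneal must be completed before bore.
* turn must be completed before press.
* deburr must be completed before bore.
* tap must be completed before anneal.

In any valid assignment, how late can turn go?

shift 3

Downstream work caps turn at shift 5.
turn at shift 3 is achievable: press=shift 6, anneal=shift 4, turn=shift 3, deburr=shift 1, tap=shift 2, cut=shift 7, bore=shift 5.
Nothing later works — the conflict and capacity constraints rule out every shift after shift 3.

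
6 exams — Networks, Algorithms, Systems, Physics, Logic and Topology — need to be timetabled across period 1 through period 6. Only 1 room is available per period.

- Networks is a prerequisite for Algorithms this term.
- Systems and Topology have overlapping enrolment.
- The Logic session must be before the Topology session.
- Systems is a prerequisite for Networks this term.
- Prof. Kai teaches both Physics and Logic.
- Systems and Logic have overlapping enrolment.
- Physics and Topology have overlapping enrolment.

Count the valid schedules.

60

Splitting on Networks: it can be period 2 (12), period 3 (18), period 4 (18), period 5 (12). Listing each branch's schedules as (Algorithms, Systems, Physics, Logic, Topology) by period number:
Networks=period 2: (3,1,4,5,6) (3,1,5,4,6) (3,1,6,4,5) (4,1,3,5,6) (4,1,5,3,6) (4,1,6,3,5) (5,1,3,4,6) (5,1,4,3,6) (5,1,6,3,4) (6,1,3,4,5) (6,1,4,3,5) (6,1,5,3,4) — 12.
Networks=period 3: (4,1,2,5,6) (4,1,5,2,6) (4,1,6,2,5) (4,2,1,5,6) (4,2,5,1,6) (4,2,6,1,5) (5,1,2,4,6) (5,1,4,2,6) (5,1,6,2,4) (5,2,1,4,6) (5,2,4,1,6) (5,2,6,1,4) (6,1,2,4,5) (6,1,4,2,5) (6,1,5,2,4) (6,2,1,4,5) (6,2,4,1,5) (6,2,5,1,4) — 18.
Networks=period 4: (5,1,2,3,6) (5,1,3,2,6) (5,1,6,2,3) (5,2,1,3,6) (5,2,3,1,6) (5,2,6,1,3) (5,3,1,2,6) (5,3,2,1,6) (5,3,6,1,2) (6,1,2,3,5) (6,1,3,2,5) (6,1,5,2,3) (6,2,1,3,5) (6,2,3,1,5) (6,2,5,1,3) (6,3,1,2,5) (6,3,2,1,5) (6,3,5,1,2) — 18.
Networks=period 5: (6,1,2,3,4) (6,1,3,2,4) (6,1,4,2,3) (6,2,1,3,4) (6,2,3,1,4) (6,2,4,1,3) (6,3,1,2,4) (6,3,2,1,4) (6,3,4,1,2) (6,4,1,2,3) (6,4,2,1,3) (6,4,3,1,2) — 12.
Summing: 12 + 18 + 18 + 12 = 60.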